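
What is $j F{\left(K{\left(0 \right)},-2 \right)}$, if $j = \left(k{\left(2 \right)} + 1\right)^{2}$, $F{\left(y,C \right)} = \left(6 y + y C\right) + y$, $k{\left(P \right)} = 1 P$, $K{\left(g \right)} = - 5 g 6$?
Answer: $0$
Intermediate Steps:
$K{\left(g \right)} = - 30 g$
$k{\left(P \right)} = P$
$F{\left(y,C \right)} = 7 y + C y$ ($F{\left(y,C \right)} = \left(6 y + C y\right) + y = 7 y + C y$)
$j = 9$ ($j = \left(2 + 1\right)^{2} = 3^{2} = 9$)
$j F{\left(K{\left(0 \right)},-2 \right)} = 9 \left(-30\right) 0 \left(7 - 2\right) = 9 \cdot 0 \cdot 5 = 9 \cdot 0 = 0$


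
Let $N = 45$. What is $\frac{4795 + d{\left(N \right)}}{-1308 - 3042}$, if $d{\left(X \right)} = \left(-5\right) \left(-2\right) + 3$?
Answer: $- \frac{2404}{2175} \approx -1.1053$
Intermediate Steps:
$d{\left(X \right)} = 13$ ($d{\left(X \right)} = 10 + 3 = 13$)
$\frac{4795 + d{\left(N \right)}}{-1308 - 3042} = \frac{4795 + 13}{-1308 - 3042} = \frac{4808}{-4350} = 4808 \left(- \frac{1}{4350}\right) = - \frac{2404}{2175}$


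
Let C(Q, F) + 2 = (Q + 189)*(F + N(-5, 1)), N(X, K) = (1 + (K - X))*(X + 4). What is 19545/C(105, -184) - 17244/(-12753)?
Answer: 79899631/79573052 ≈ 1.0041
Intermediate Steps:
N(X, K) = (4 + X)*(1 + K - X) (N(X, K) = (1 + K - X)*(4 + X) = (4 + X)*(1 + K - X))
C(Q, F) = -2 + (-7 + F)*(189 + Q) (C(Q, F) = -2 + (Q + 189)*(F + (4 - 1*(-5)**2 - 3*(-5) + 4*1 + 1*(-5))) = -2 + (189 + Q)*(F + (4 - 1*25 + 15 + 4 - 5)) = -2 + (189 + Q)*(F + (4 - 25 + 15 + 4 - 5)) = -2 + (189 + Q)*(F - 7) = -2 + (189 + Q)*(-7 + F) = -2 + (-7 + F)*(189 + Q))
19545/C(105, -184) - 17244/(-12753) = 19545/(-1325 - 7*105 + 189*(-184) - 184*105) - 17244/(-12753) = 19545/(-1325 - 735 - 34776 - 19320) - 17244*(-1/12753) = 19545/(-56156) + 1916/1417 = 19545*(-1/56156) + 1916/1417 = -19545/56156 + 1916/1417 = 79899631/79573052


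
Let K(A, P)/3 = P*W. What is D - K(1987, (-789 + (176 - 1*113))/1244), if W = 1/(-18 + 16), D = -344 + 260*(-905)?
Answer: -293142225/1244 ≈ -2.3565e+5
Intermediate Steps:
D = -235644 (D = -344 - 235300 = -235644)
W = -1/2 (W = 1/(-2) = -1/2 ≈ -0.50000)
K(A, P) = -3*P/2 (K(A, P) = 3*(P*(-1/2)) = 3*(-P/2) = -3*P/2)
D - K(1987, (-789 + (176 - 1*113))/1244) = -235644 - (-3)*(-789 + (176 - 1*113))/1244/2 = -235644 - (-3)*(-789 + (176 - 113))*(1/1244)/2 = -235644 - (-3)*(-789 + 63)*(1/1244)/2 = -235644 - (-3)*(-726*1/1244)/2 = -235644 - (-3)*(-363)/(2*622) = -235644 - 1*1089/1244 = -235644 - 1089/1244 = -293142225/1244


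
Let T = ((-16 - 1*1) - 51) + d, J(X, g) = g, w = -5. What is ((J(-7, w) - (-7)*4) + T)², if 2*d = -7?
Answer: 9409/4 ≈ 2352.3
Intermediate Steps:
d = -7/2 (d = (½)*(-7) = -7/2 ≈ -3.5000)
T = -143/2 (T = ((-16 - 1*1) - 51) - 7/2 = ((-16 - 1) - 51) - 7/2 = (-17 - 51) - 7/2 = -68 - 7/2 = -143/2 ≈ -71.500)
((J(-7, w) - (-7)*4) + T)² = ((-5 - (-7)*4) - 143/2)² = ((-5 - 1*(-28)) - 143/2)² = ((-5 + 28) - 143/2)² = (23 - 143/2)² = (-97/2)² = 9409/4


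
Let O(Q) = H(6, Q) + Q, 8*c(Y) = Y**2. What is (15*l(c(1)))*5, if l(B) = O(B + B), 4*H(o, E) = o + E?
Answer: 2175/16 ≈ 135.94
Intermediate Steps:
H(o, E) = E/4 + o/4 (H(o, E) = (o + E)/4 = (E + o)/4 = E/4 + o/4)
c(Y) = Y**2/8
O(Q) = 3/2 + 5*Q/4 (O(Q) = (Q/4 + (1/4)*6) + Q = (Q/4 + 3/2) + Q = (3/2 + Q/4) + Q = 3/2 + 5*Q/4)
l(B) = 3/2 + 5*B/2 (l(B) = 3/2 + 5*(B + B)/4 = 3/2 + 5*(2*B)/4 = 3/2 + 5*B/2)
(15*l(c(1)))*5 = (15*(3/2 + 5*((1/8)*1**2)/2))*5 = (15*(3/2 + 5*((1/8)*1)/2))*5 = (15*(3/2 + (5/2)*(1/8)))*5 = (15*(3/2 + 5/16))*5 = (15*(29/16))*5 = (435/16)*5 = 2175/16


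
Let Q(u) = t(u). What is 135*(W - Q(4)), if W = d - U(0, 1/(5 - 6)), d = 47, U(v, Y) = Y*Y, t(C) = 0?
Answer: 6210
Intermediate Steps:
Q(u) = 0
U(v, Y) = Y²
W = 46 (W = 47 - (1/(5 - 6))² = 47 - (1/(-1))² = 47 - 1*(-1)² = 47 - 1*1 = 47 - 1 = 46)
135*(W - Q(4)) = 135*(46 - 1*0) = 135*(46 + 0) = 135*46 = 6210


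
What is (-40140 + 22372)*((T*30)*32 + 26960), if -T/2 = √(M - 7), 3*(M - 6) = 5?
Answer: -479025280 + 11371520*√6 ≈ -4.5117e+8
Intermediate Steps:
M = 23/3 (M = 6 + (⅓)*5 = 6 + 5/3 = 23/3 ≈ 7.6667)
T = -2*√6/3 (T = -2*√(23/3 - 7) = -2*√6/3 ≈ -1.6330)
(-40140 + 22372)*((T*30)*32 + 26960) = (-40140 + 22372)*((-2*√6/3*30)*32 + 26960) = -17768*(-20*√6*32 + 26960) = -17768*(-640*√6 + 26960) = -17768*(26960 - 640*√6) = -479025280 + 11371520*√6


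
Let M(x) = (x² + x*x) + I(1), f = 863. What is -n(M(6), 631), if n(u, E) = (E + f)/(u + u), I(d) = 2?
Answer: -747/74 ≈ -10.095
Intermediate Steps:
M(x) = 2 + 2*x² (M(x) = (x² + x*x) + 2 = (x² + x²) + 2 = 2*x² + 2 = 2 + 2*x²)
n(u, E) = (863 + E)/(2*u) (n(u, E) = (E + 863)/(u + u) = (863 + E)/((2*u)) = (863 + E)*(1/(2*u)) = (863 + E)/(2*u))
-n(M(6), 631) = -(863 + 631)/(2*(2 + 2*6²)) = -1494/(2*(2 + 2*36)) = -1494/(2*(2 + 72)) = -1494/(2*74) = -1*747/74 = -747/74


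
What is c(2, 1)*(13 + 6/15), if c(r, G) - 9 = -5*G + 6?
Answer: 134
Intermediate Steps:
c(r, G) = 15 - 5*G (c(r, G) = 9 + (-5*G + 6) = 9 + (6 - 5*G) = 15 - 5*G)
c(2, 1)*(13 + 6/15) = (15 - 5*1)*(13 + 6/15) = (15 - 5)*(13 + 6*(1/15)) = 10*(13 + 2/5) = 10*(67/5) = 134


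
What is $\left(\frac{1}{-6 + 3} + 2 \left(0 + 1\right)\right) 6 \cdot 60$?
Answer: $600$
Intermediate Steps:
$\left(\frac{1}{-6 + 3} + 2 \left(0 + 1\right)\right) 6 \cdot 60 = \left(\frac{1}{-3} + 2 \cdot 1\right) 6 \cdot 60 = \left(- \frac{1}{3} + 2\right) 6 \cdot 60 = \frac{5}{3} \cdot 6 \cdot 60 = 10 \cdot 60 = 600$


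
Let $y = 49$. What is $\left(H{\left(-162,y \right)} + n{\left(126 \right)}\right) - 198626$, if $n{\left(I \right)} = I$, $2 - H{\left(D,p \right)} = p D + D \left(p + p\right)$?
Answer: $-174684$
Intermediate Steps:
$H{\left(D,p \right)} = 2 - 3 D p$ ($H{\left(D,p \right)} = 2 - \left(p D + D \left(p + p\right)\right) = 2 - \left(D p + D 2 p\right) = 2 - \left(D p + 2 D p\right) = 2 - 3 D p$)
$\left(H{\left(-162,y \right)} + n{\left(126 \right)}\right) - 198626 = \left(\left(2 - \left(-486\right) 49\right) + 126\right) - 198626 = \left(\left(2 + 23814\right) + 126\right) - 198626 = \left(23816 + 126\right) - 198626 = 23942 - 198626 = -174684$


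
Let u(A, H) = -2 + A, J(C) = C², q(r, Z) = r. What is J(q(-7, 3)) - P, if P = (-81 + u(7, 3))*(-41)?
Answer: -3067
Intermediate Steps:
P = 3116 (P = (-81 + (-2 + 7))*(-41) = (-81 + 5)*(-41) = -76*(-41) = 3116)
J(q(-7, 3)) - P = (-7)² - 1*3116 = 49 - 3116 = -3067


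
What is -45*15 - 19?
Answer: -694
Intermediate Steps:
-45*15 - 19 = -675 - 19 = -694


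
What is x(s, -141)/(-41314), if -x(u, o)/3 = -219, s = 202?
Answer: -657/41314 ≈ -0.015903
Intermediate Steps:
x(u, o) = 657 (x(u, o) = -3*(-219) = 657)
x(s, -141)/(-41314) = 657/(-41314) = 657*(-1/41314) = -657/41314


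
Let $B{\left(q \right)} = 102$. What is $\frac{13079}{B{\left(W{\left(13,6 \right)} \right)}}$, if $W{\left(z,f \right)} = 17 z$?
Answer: $\frac{13079}{102} \approx 128.23$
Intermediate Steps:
$\frac{13079}{B{\left(W{\left(13,6 \right)} \right)}} = \frac{13079}{102}$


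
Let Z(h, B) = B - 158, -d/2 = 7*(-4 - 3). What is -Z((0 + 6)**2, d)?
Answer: 60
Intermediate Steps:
d = 98 (d = -14*(-4 - 3) = -14*(-7) = -2*(-49) = 98)
Z(h, B) = -158 + B
-Z((0 + 6)**2, d) = -(-158 + 98) = -1*(-60) = 60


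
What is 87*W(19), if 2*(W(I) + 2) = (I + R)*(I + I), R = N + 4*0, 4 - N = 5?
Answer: 29580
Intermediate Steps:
N = -1 (N = 4 - 1*5 = 4 - 5 = -1)
R = -1 (R = -1 + 4*0 = -1 + 0 = -1)
W(I) = -2 + I*(-1 + I) (W(I) = -2 + ((I - 1)*(I + I))/2 = -2 + ((-1 + I)*(2*I))/2 = -2 + (2*I*(-1 + I))/2 = -2 + I*(-1 + I))
87*W(19) = 87*(-2 + 19² - 1*19) = 87*(-2 + 361 - 19) = 87*340 = 29580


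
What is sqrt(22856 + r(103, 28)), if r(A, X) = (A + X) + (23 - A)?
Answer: sqrt(22907) ≈ 151.35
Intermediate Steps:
r(A, X) = 23 + X
sqrt(22856 + r(103, 28)) = sqrt(22856 + (23 + 28)) = sqrt(22856 + 51) = sqrt(22907)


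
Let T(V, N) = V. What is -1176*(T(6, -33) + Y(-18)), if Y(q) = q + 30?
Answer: -21168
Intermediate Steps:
Y(q) = 30 + q
-1176*(T(6, -33) + Y(-18)) = -1176*(6 + (30 - 18)) = -1176*(6 + 12) = -1176*18 = -21168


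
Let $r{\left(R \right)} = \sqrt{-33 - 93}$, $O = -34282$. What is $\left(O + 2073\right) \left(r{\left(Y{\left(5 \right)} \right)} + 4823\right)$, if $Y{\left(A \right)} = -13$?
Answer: $-155344007 - 96627 i \sqrt{14} \approx -1.5534 \cdot 10^{8} - 3.6155 \cdot 10^{5} i$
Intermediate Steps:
$r{\left(R \right)} = 3 i \sqrt{14}$ ($r{\left(R \right)} = \sqrt{-126} = 3 i \sqrt{14}$)
$\left(O + 2073\right) \left(r{\left(Y{\left(5 \right)} \right)} + 4823\right) = \left(-34282 + 2073\right) \left(3 i \sqrt{14} + 4823\right) = - 32209 \left(4823 + 3 i \sqrt{14}\right) = -155344007 - 96627 i \sqrt{14}$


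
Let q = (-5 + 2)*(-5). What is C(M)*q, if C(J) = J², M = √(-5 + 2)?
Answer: -45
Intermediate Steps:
q = 15 (q = -3*(-5) = 15)
M = I*√3 (M = √(-3) = I*√3 ≈ 1.732*I)
C(M)*q = (I*√3)²*15 = -3*15 = -45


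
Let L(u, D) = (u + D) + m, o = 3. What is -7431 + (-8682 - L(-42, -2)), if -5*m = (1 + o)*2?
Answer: -80337/5 ≈ -16067.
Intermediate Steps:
m = -8/5 (m = -(1 + 3)*2/5 = -4*2/5 = -⅕*8 = -8/5 ≈ -1.6000)
L(u, D) = -8/5 + D + u (L(u, D) = (u + D) - 8/5 = (D + u) - 8/5 = -8/5 + D + u)
-7431 + (-8682 - L(-42, -2)) = -7431 + (-8682 - (-8/5 - 2 - 42)) = -7431 + (-8682 - 1*(-228/5)) = -7431 + (-8682 + 228/5) = -7431 - 43182/5 = -80337/5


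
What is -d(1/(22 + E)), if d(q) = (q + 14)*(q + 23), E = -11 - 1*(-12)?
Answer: -171190/529 ≈ -323.61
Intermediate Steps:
E = 1 (E = -11 + 12 = 1)
d(q) = (14 + q)*(23 + q)
-d(1/(22 + E)) = -(322 + (1/(22 + 1))² + 37/(22 + 1)) = -(322 + (1/23)² + 37/23) = -(322 + (1/23)² + 37*(1/23)) = -(322 + 1/529 + 37/23) = -1*171190/529 = -171190/529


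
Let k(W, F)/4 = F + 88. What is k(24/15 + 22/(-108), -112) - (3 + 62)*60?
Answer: -3996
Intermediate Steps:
k(W, F) = 352 + 4*F (k(W, F) = 4*(F + 88) = 4*(88 + F) = 352 + 4*F)
k(24/15 + 22/(-108), -112) - (3 + 62)*60 = (352 + 4*(-112)) - (3 + 62)*60 = (352 - 448) - 65*60 = -96 - 1*3900 = -96 - 3900 = -3996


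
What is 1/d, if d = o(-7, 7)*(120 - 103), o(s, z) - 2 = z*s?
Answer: -1/799 ≈ -0.0012516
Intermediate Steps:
o(s, z) = 2 + s*z (o(s, z) = 2 + z*s = 2 + s*z)
d = -799 (d = (2 - 7*7)*(120 - 103) = (2 - 49)*17 = -47*17 = -799)
1/d = 1/(-799) = -1/799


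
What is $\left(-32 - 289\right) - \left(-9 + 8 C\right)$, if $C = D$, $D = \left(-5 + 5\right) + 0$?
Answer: $-312$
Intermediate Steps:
$D = 0$ ($D = 0 + 0 = 0$)
$C = 0$
$\left(-32 - 289\right) - \left(-9 + 8 C\right) = \left(-32 - 289\right) + \left(\left(4 + 5\right) - 0\right) = -321 + \left(9 + 0\right) = -321 + 9 = -312$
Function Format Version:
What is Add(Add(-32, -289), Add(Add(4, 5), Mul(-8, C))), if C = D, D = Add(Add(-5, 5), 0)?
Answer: -312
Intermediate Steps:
D = 0 (D = Add(0, 0) = 0)
C = 0
Add(Add(-32, -289), Add(Add(4, 5), Mul(-8, C))) = Add(Add(-32, -289), Add(Add(4, 5), Mul(-8, 0))) = Add(-321, Add(9, 0)) = Add(-321, 9) = -312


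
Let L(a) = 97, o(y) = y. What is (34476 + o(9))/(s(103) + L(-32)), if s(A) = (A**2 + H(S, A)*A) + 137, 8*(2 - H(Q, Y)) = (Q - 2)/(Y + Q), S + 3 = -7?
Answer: 2138070/685141 ≈ 3.1206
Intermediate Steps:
S = -10 (S = -3 - 7 = -10)
H(Q, Y) = 2 - (-2 + Q)/(8*(Q + Y)) (H(Q, Y) = 2 - (Q - 2)/(8*(Y + Q)) = 2 - (-2 + Q)/(8*(Q + Y)))
s(A) = 137 + A**2 + A*(-148 + 16*A)/(8*(-10 + A)) (s(A) = (A**2 + ((2 + 15*(-10) + 16*A)/(8*(-10 + A)))*A) + 137 = (A**2 + ((2 - 150 + 16*A)/(8*(-10 + A)))*A) + 137 = (A**2 + ((-148 + 16*A)/(8*(-10 + A)))*A) + 137 = (A**2 + A*(-148 + 16*A)/(8*(-10 + A))) + 137 = 137 + A**2 + A*(-148 + 16*A)/(8*(-10 + A)))
(34476 + o(9))/(s(103) + L(-32)) = (34476 + 9)/((-1370 + 103**3 - 8*103**2 + (237/2)*103)/(-10 + 103) + 97) = 34485/((-1370 + 1092727 - 8*10609 + 24411/2)/93 + 97) = 34485/((-1370 + 1092727 - 84872 + 24411/2)/93 + 97) = 34485/((1/93)*(2037381/2) + 97) = 34485/(679127/62 + 97) = 34485/(685141/62) = 34485*(62/685141) = 2138070/685141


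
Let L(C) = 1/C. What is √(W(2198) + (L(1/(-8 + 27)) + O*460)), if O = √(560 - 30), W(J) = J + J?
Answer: √(4415 + 460*√530) ≈ 122.49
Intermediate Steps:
W(J) = 2*J
O = √530 ≈ 23.022
√(W(2198) + (L(1/(-8 + 27)) + O*460)) = √(2*2198 + (1/(1/(-8 + 27)) + √530*460)) = √(4396 + (1/(1/19) + 460*√530)) = √(4396 + (19 + 460*√530)) = √(4415 + 460*√530)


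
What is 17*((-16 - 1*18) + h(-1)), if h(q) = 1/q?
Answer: -595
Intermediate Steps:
17*((-16 - 1*18) + h(-1)) = 17*((-16 - 1*18) + 1/(-1)) = 17*((-16 - 18) - 1) = 17*(-34 - 1) = 17*(-35) = -595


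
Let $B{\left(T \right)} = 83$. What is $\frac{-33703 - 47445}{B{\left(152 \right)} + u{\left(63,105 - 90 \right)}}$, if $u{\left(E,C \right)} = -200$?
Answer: $\frac{81148}{117} \approx 693.57$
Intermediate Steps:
$\frac{-33703 - 47445}{B{\left(152 \right)} + u{\left(63,105 - 90 \right)}} = \frac{-33703 - 47445}{83 - 200} = - \frac{81148}{-117} = \left(-81148\right) \left(- \frac{1}{117}\right) = \frac{81148}{117}$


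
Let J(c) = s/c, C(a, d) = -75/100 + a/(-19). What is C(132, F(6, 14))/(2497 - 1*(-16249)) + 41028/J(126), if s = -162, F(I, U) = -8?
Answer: -10491461479/328776 ≈ -31911.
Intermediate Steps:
C(a, d) = -¾ - a/19 (C(a, d) = -75*1/100 + a*(-1/19) = -¾ - a/19)
J(c) = -162/c
C(132, F(6, 14))/(2497 - 1*(-16249)) + 41028/J(126) = (-¾ - 1/19*132)/(2497 - 1*(-16249)) + 41028/((-162/126)) = (-¾ - 132/19)/(2497 + 16249) + 41028/((-162*1/126)) = -585/76/18746 + 41028/(-9/7) = -585/76*1/18746 + 41028*(-7/9) = -45/109592 - 95732/3 = -10491461479/328776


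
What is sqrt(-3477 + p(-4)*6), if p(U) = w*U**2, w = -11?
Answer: I*sqrt(4533) ≈ 67.328*I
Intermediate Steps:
p(U) = -11*U**2
sqrt(-3477 + p(-4)*6) = sqrt(-3477 - 11*(-4)**2*6) = sqrt(-3477 - 11*16*6) = sqrt(-3477 - 176*6) = sqrt(-3477 - 1056) = sqrt(-4533) = I*sqrt(4533)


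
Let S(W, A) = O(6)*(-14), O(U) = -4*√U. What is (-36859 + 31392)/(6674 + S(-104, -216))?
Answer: -18243379/22261730 + 76538*√6/11130865 ≈ -0.80265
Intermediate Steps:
S(W, A) = 56*√6 (S(W, A) = -4*√6*(-14) = 56*√6)
(-36859 + 31392)/(6674 + S(-104, -216)) = (-36859 + 31392)/(6674 + 56*√6) = -5467/(6674 + 56*√6)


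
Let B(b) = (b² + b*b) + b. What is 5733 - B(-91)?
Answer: -10738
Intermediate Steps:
B(b) = b + 2*b² (B(b) = (b² + b²) + b = 2*b² + b = b + 2*b²)
5733 - B(-91) = 5733 - (-91)*(1 + 2*(-91)) = 5733 - (-91)*(1 - 182) = 5733 - (-91)*(-181) = 5733 - 1*16471 = 5733 - 16471 = -10738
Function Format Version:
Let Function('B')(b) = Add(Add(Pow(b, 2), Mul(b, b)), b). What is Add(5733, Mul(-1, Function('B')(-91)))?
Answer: -10738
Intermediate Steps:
Function('B')(b) = Add(b, Mul(2, Pow(b, 2))) (Function('B')(b) = Add(Add(Pow(b, 2), Pow(b, 2)), b) = Add(Mul(2, Pow(b, 2)), b) = Add(b, Mul(2, Pow(b, 2))))
Add(5733, Mul(-1, Function('B')(-91))) = Add(5733, Mul(-1, Mul(-91, Add(1, Mul(2, -91))))) = Add(5733, Mul(-1, Mul(-91, Add(1, -182)))) = Add(5733, Mul(-1, Mul(-91, -181))) = Add(5733, Mul(-1, 16471)) = Add(5733, -16471) = -10738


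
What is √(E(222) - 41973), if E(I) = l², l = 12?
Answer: I*√41829 ≈ 204.52*I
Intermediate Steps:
E(I) = 144 (E(I) = 12² = 144)
√(E(222) - 41973) = √(144 - 41973) = √(-41829) = I*√41829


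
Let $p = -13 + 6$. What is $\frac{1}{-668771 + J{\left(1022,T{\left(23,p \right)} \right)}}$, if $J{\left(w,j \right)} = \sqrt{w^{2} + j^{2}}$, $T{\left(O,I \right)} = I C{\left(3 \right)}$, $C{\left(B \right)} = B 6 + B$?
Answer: $- \frac{668771}{447253584348} - \frac{7 \sqrt{21757}}{447253584348} \approx -1.4976 \cdot 10^{-6}$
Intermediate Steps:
$C{\left(B \right)} = 7 B$ ($C{\left(B \right)} = 6 B + B = 7 B$)
$p = -7$
$T{\left(O,I \right)} = 21 I$ ($T{\left(O,I \right)} = I 7 \cdot 3 = I 21 = 21 I$)
$J{\left(w,j \right)} = \sqrt{j^{2} + w^{2}}$
$\frac{1}{-668771 + J{\left(1022,T{\left(23,p \right)} \right)}} = \frac{1}{-668771 + \sqrt{\left(21 \left(-7\right)\right)^{2} + 1022^{2}}} = \frac{1}{-668771 + \sqrt{\left(-147\right)^{2} + 1044484}} = \frac{1}{-668771 + \sqrt{21609 + 1044484}} = \frac{1}{-668771 + \sqrt{1066093}} = \frac{1}{-668771 + 7 \sqrt{21757}}$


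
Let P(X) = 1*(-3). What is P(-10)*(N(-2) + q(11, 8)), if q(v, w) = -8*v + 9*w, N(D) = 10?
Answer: 18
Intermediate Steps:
P(X) = -3
P(-10)*(N(-2) + q(11, 8)) = -3*(10 + (-8*11 + 9*8)) = -3*(10 + (-88 + 72)) = -3*(10 - 16) = -3*(-6) = 18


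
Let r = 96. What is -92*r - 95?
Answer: -8927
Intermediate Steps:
-92*r - 95 = -92*96 - 95 = -8832 - 95 = -8927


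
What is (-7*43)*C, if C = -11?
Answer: 3311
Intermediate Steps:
(-7*43)*C = -7*43*(-11) = -301*(-11) = 3311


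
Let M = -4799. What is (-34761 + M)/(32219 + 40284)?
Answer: -39560/72503 ≈ -0.54563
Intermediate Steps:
(-34761 + M)/(32219 + 40284) = (-34761 - 4799)/(32219 + 40284) = -39560/72503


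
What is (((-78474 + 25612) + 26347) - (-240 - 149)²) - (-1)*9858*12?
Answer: -59540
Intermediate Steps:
(((-78474 + 25612) + 26347) - (-240 - 149)²) - (-1)*9858*12 = ((-52862 + 26347) - 1*(-389)²) - (-1)*118296 = (-26515 - 1*151321) - 1*(-118296) = (-26515 - 151321) + 118296 = -177836 + 118296 = -59540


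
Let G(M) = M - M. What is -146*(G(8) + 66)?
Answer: -9636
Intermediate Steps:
G(M) = 0
-146*(G(8) + 66) = -146*(0 + 66) = -146*66 = -9636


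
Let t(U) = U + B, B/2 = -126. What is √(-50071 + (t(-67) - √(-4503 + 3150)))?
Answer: √(-50390 - I*√1353) ≈ 0.0819 - 224.48*I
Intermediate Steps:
B = -252 (B = 2*(-126) = -252)
t(U) = -252 + U (t(U) = U - 252 = -252 + U)
√(-50071 + (t(-67) - √(-4503 + 3150))) = √(-50071 + ((-252 - 67) - √(-4503 + 3150))) = √(-50071 + (-319 - √(-1353))) = √(-50071 + (-319 - I*√1353)) = √(-50390 - I*√1353)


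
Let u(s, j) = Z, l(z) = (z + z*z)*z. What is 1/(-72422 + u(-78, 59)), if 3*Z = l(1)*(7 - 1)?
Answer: -1/72418 ≈ -1.3809e-5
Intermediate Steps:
l(z) = z*(z + z²) (l(z) = (z + z²)*z = z*(z + z²))
Z = 4 (Z = ((1²*(1 + 1))*(7 - 1))/3 = ((1*2)*6)/3 = (2*6)/3 = (⅓)*12 = 4)
u(s, j) = 4
1/(-72422 + u(-78, 59)) = 1/(-72422 + 4) = 1/(-72418) = -1/72418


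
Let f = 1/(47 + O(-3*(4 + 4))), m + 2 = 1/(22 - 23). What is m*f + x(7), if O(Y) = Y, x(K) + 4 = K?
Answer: 66/23 ≈ 2.8696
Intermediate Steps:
x(K) = -4 + K
m = -3 (m = -2 + 1/(22 - 23) = -2 + 1/(-1) = -2 - 1 = -3)
f = 1/23 (f = 1/(47 - 3*(4 + 4)) = 1/(47 - 3*8) = 1/(47 - 24) = 1/23 ≈ 0.043478)
m*f + x(7) = -3*1/23 + (-4 + 7) = -3/23 + 3 = 66/23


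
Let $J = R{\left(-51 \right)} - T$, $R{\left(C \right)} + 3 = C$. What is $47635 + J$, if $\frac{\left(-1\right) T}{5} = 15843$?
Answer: $126796$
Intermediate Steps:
$T = -79215$ ($T = \left(-5\right) 15843 = -79215$)
$R{\left(C \right)} = -3 + C$
$J = 79161$ ($J = \left(-3 - 51\right) - -79215 = -54 + 79215 = 79161$)
$47635 + J = 47635 + 79161 = 126796$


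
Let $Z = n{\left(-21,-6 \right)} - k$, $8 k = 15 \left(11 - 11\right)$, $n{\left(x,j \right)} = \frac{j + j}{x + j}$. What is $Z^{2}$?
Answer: $\frac{16}{81} \approx 0.19753$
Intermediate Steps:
$n{\left(x,j \right)} = \frac{2 j}{j + x}$
$k = 0$ ($k = \frac{15 \left(11 - 11\right)}{8} = \frac{15 \cdot 0}{8} = \frac{1}{8} \cdot 0 = 0$)
$Z = \frac{4}{9}$ ($Z = 2 \left(-6\right) \frac{1}{-6 - 21} - 0 = 2 \left(-6\right) \frac{1}{-27} + 0 = 2 \left(-6\right) \left(- \frac{1}{27}\right) + 0 = \frac{4}{9} + 0 = \frac{4}{9} \approx 0.44444$)
$Z^{2} = \left(\frac{4}{9}\right)^{2} = \frac{16}{81}$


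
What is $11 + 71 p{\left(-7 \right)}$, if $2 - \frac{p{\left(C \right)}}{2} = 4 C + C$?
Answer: $5265$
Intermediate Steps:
$p{\left(C \right)} = 4 - 10 C$ ($p{\left(C \right)} = 4 - 2 \left(4 C + C\right) = 4 - 2 \cdot 5 C = 4 - 10 C$)
$11 + 71 p{\left(-7 \right)} = 11 + 71 \left(4 - -70\right) = 11 + 71 \left(4 + 70\right) = 11 + 71 \cdot 74 = 11 + 5254 = 5265$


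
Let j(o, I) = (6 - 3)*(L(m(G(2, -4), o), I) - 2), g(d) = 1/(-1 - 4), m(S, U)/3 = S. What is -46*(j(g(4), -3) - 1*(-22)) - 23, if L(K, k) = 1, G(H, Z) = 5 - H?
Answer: -897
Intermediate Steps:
m(S, U) = 3*S
g(d) = -⅕ (g(d) = 1/(-5) = -⅕)
j(o, I) = -3 (j(o, I) = (6 - 3)*(1 - 2) = 3*(-1) = -3)
-46*(j(g(4), -3) - 1*(-22)) - 23 = -46*(-3 - 1*(-22)) - 23 = -46*(-3 + 22) - 23 = -46*19 - 23 = -874 - 23 = -897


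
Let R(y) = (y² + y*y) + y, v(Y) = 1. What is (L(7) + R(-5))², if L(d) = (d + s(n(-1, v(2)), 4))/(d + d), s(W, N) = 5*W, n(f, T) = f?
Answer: 99856/49 ≈ 2037.9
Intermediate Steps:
R(y) = y + 2*y² (R(y) = (y² + y²) + y = 2*y² + y = y + 2*y²)
L(d) = (-5 + d)/(2*d) (L(d) = (d + 5*(-1))/(d + d) = (d - 5)/((2*d)) = (-5 + d)*(1/(2*d)) = (-5 + d)/(2*d))
(L(7) + R(-5))² = ((½)*(-5 + 7)/7 - 5*(1 + 2*(-5)))² = ((½)*(⅐)*2 - 5*(1 - 10))² = (⅐ - 5*(-9))² = (⅐ + 45)² = (316/7)² = 99856/49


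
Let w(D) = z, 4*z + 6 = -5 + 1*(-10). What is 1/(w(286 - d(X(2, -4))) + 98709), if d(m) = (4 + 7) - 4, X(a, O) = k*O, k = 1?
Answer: 4/394815 ≈ 1.0131e-5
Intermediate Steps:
X(a, O) = O (X(a, O) = 1*O = O)
z = -21/4 (z = -3/2 + (-5 + 1*(-10))/4 = -3/2 + (-5 - 10)/4 = -3/2 + (¼)*(-15) = -3/2 - 15/4 = -21/4 ≈ -5.2500)
d(m) = 7 (d(m) = 11 - 4 = 7)
w(D) = -21/4
1/(w(286 - d(X(2, -4))) + 98709) = 1/(-21/4 + 98709) = 1/(394815/4) = 4/394815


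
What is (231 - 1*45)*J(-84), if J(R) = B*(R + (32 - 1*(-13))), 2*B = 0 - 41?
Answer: 148707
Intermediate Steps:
B = -41/2 (B = (0 - 41)/2 = (½)*(-41) = -41/2 ≈ -20.500)
J(R) = -1845/2 - 41*R/2 (J(R) = -41*(R + (32 - 1*(-13)))/2 = -41*(R + (32 + 13))/2 = -41*(R + 45)/2 = -41*(45 + R)/2 = -1845/2 - 41*R/2)
(231 - 1*45)*J(-84) = (231 - 1*45)*(-1845/2 - 41/2*(-84)) = (231 - 45)*(-1845/2 + 1722) = 186*(1599/2) = 148707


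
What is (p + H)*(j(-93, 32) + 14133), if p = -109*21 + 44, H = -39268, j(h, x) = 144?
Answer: -592681101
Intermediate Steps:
p = -2245 (p = -2289 + 44 = -2245)
(p + H)*(j(-93, 32) + 14133) = (-2245 - 39268)*(144 + 14133) = -41513*14277 = -592681101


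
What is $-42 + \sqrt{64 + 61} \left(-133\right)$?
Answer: $-42 - 665 \sqrt{5} \approx -1529.0$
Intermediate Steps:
$-42 + \sqrt{64 + 61} \left(-133\right) = -42 + \sqrt{125} \left(-133\right) = -42 + 5 \sqrt{5} \left(-133\right) = -42 - 665 \sqrt{5}$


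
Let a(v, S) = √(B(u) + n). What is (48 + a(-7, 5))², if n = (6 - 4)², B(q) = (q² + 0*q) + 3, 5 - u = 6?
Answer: 2312 + 192*√2 ≈ 2583.5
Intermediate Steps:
u = -1 (u = 5 - 1*6 = 5 - 6 = -1)
B(q) = 3 + q² (B(q) = (q² + 0) + 3 = q² + 3 = 3 + q²)
n = 4 (n = 2² = 4)
a(v, S) = 2*√2 (a(v, S) = √((3 + (-1)²) + 4) = √((3 + 1) + 4) = √(4 + 4) = √8 = 2*√2)
(48 + a(-7, 5))² = (48 + 2*√2)²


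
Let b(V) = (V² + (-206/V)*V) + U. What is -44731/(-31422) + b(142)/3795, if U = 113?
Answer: 88936123/13249610 ≈ 6.7124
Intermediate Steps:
b(V) = -93 + V² (b(V) = (V² + (-206/V)*V) + 113 = (V² - 206) + 113 = (-206 + V²) + 113 = -93 + V²)
-44731/(-31422) + b(142)/3795 = -44731/(-31422) + (-93 + 142²)/3795 = -44731*(-1/31422) + (-93 + 20164)*(1/3795) = 44731/31422 + 20071*(1/3795) = 44731/31422 + 20071/3795 = 88936123/13249610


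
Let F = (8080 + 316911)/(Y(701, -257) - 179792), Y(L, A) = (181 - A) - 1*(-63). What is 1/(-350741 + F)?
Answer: -179291/62885029622 ≈ -2.8511e-6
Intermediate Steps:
Y(L, A) = 244 - A (Y(L, A) = (181 - A) + 63 = 244 - A)
F = -324991/179291 (F = (8080 + 316911)/((244 - 1*(-257)) - 179792) = 324991/((244 + 257) - 179792) = 324991/(501 - 179792) = 324991/(-179291) = 324991*(-1/179291) = -324991/179291 ≈ -1.8126)
1/(-350741 + F) = 1/(-350741 - 324991/179291) = 1/(-62885029622/179291) = -179291/62885029622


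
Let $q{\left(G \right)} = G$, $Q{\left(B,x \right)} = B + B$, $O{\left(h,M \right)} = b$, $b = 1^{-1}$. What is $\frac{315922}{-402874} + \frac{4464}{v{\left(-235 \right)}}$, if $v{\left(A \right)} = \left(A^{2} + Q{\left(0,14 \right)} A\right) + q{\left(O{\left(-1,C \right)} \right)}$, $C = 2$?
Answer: $- \frac{3912169709}{5562279881} \approx -0.70334$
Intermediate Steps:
$b = 1$
$O{\left(h,M \right)} = 1$
$Q{\left(B,x \right)} = 2 B$
$v{\left(A \right)} = 1 + A^{2}$ ($v{\left(A \right)} = \left(A^{2} + 2 \cdot 0 A\right) + 1 = \left(A^{2} + 0 A\right) + 1 = \left(A^{2} + 0\right) + 1 = A^{2} + 1 = 1 + A^{2}$)
$\frac{315922}{-402874} + \frac{4464}{v{\left(-235 \right)}} = \frac{315922}{-402874} + \frac{4464}{1 + \left(-235\right)^{2}} = 315922 \left(- \frac{1}{402874}\right) + \frac{4464}{1 + 55225} = - \frac{157961}{201437} + \frac{4464}{55226} = - \frac{157961}{201437} + 4464 \cdot \frac{1}{55226} = - \frac{157961}{201437} + \frac{2232}{27613} = - \frac{3912169709}{5562279881}$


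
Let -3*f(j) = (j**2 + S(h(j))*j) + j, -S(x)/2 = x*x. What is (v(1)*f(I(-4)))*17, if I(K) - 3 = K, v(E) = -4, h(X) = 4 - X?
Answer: 3400/3 ≈ 1133.3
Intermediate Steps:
S(x) = -2*x**2 (S(x) = -2*x*x = -2*x**2)
I(K) = 3 + K
f(j) = -j/3 - j**2/3 + 2*j*(4 - j)**2/3 (f(j) = -((j**2 + (-2*(4 - j)**2)*j) + j)/3 = -((j**2 - 2*j*(4 - j)**2) + j)/3 = -(j + j**2 - 2*j*(4 - j)**2)/3 = -j/3 - j**2/3 + 2*j*(4 - j)**2/3)
(v(1)*f(I(-4)))*17 = -4*(3 - 4)*(31 - 17*(3 - 4) + 2*(3 - 4)**2)/3*17 = -4*(-1)*(31 - 17*(-1) + 2*(-1)**2)/3*17 = -4*(-1)*(31 + 17 + 2*1)/3*17 = -4*(-1)*(31 + 17 + 2)/3*17 = -4*(-1)*50/3*17 = -4*(-50/3)*17 = (200/3)*17 = 3400/3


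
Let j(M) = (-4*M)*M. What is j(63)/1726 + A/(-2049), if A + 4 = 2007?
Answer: -17993551/1768287 ≈ -10.176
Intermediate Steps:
A = 2003 (A = -4 + 2007 = 2003)
j(M) = -4*M**2
j(63)/1726 + A/(-2049) = -4*63**2/1726 + 2003/(-2049) = -4*3969*(1/1726) + 2003*(-1/2049) = -15876*1/1726 - 2003/2049 = -7938/863 - 2003/2049 = -17993551/1768287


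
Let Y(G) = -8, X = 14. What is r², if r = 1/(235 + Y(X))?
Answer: 1/51529 ≈ 1.9407e-5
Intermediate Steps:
r = 1/227 (r = 1/(235 - 8) = 1/227 ≈ 0.0044053)
r² = (1/227)² = 1/51529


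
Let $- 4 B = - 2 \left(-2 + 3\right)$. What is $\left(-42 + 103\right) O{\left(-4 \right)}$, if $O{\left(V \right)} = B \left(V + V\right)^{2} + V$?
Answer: $1708$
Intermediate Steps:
$B = \frac{1}{2}$ ($B = - \frac{\left(-2\right) \left(-2 + 3\right)}{4} = - \frac{\left(-2\right) 1}{4} = \left(- \frac{1}{4}\right) \left(-2\right) = \frac{1}{2} \approx 0.5$)
$O{\left(V \right)} = V + 2 V^{2}$ ($O{\left(V \right)} = \frac{\left(V + V\right)^{2}}{2} + V = \frac{\left(2 V\right)^{2}}{2} + V = \frac{4 V^{2}}{2} + V = 2 V^{2} + V = V + 2 V^{2}$)
$\left(-42 + 103\right) O{\left(-4 \right)} = \left(-42 + 103\right) \left(- 4 \left(1 + 2 \left(-4\right)\right)\right) = 61 \left(- 4 \left(1 - 8\right)\right) = 61 \left(\left(-4\right) \left(-7\right)\right) = 61 \cdot 28 = 1708$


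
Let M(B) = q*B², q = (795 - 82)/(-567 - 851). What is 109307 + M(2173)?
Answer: -3211738051/1418 ≈ -2.2650e+6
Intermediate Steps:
q = -713/1418 (q = 713/(-1418) = 713*(-1/1418) = -713/1418 ≈ -0.50282)
M(B) = -713*B²/1418
109307 + M(2173) = 109307 - 713/1418*2173² = 109307 - 713/1418*4721929 = 109307 - 3366735377/1418 = -3211738051/1418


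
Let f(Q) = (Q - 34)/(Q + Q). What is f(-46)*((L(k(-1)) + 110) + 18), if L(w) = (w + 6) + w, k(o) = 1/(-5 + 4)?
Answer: 2640/23 ≈ 114.78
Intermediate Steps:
k(o) = -1 (k(o) = 1/(-1) = -1)
f(Q) = (-34 + Q)/(2*Q) (f(Q) = (-34 + Q)/((2*Q)) = (-34 + Q)*(1/(2*Q)) = (-34 + Q)/(2*Q))
L(w) = 6 + 2*w (L(w) = (6 + w) + w = 6 + 2*w)
f(-46)*((L(k(-1)) + 110) + 18) = ((½)*(-34 - 46)/(-46))*(((6 + 2*(-1)) + 110) + 18) = ((½)*(-1/46)*(-80))*(((6 - 2) + 110) + 18) = 20*((4 + 110) + 18)/23 = 20*(114 + 18)/23 = (20/23)*132 = 2640/23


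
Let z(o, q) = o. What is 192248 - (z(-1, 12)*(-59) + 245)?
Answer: 191944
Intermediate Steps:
192248 - (z(-1, 12)*(-59) + 245) = 192248 - (-1*(-59) + 245) = 192248 - (59 + 245) = 192248 - 1*304 = 192248 - 304 = 191944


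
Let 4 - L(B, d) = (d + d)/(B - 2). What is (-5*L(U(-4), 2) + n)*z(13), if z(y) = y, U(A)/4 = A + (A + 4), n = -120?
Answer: -16510/9 ≈ -1834.4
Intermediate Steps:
U(A) = 16 + 8*A (U(A) = 4*(A + (A + 4)) = 4*(A + (4 + A)) = 4*(4 + 2*A) = 16 + 8*A)
L(B, d) = 4 - 2*d/(-2 + B) (L(B, d) = 4 - (d + d)/(B - 2) = 4 - 2*d/(-2 + B))
(-5*L(U(-4), 2) + n)*z(13) = (-10*(-4 - 1*2 + 2*(16 + 8*(-4)))/(-2 + (16 + 8*(-4))) - 120)*13 = (-10*(-4 - 2 + 2*(16 - 32))/(-2 + (16 - 32)) - 120)*13 = (-10*(-4 - 2 + 2*(-16))/(-2 - 16) - 120)*13 = (-10*(-4 - 2 - 32)/(-18) - 120)*13 = (-10*(-1)*(-38)/18 - 120)*13 = (-5*38/9 - 120)*13 = (-190/9 - 120)*13 = -1270/9*13 = -16510/9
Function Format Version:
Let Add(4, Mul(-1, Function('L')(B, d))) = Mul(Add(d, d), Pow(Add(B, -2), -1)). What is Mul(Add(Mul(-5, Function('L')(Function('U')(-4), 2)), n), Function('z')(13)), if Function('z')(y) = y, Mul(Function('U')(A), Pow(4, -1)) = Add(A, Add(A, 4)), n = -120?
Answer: Rational(-16510, 9) ≈ -1834.4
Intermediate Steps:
Function('U')(A) = Add(16, Mul(8, A)) (Function('U')(A) = Mul(4, Add(A, Add(A, 4))) = Mul(4, Add(A, Add(4, A))) = Mul(4, Add(4, Mul(2, A))) = Add(16, Mul(8, A)))
Function('L')(B, d) = Add(4, Mul(-2, d, Pow(Add(-2, B), -1))) (Function('L')(B, d) = Add(4, Mul(-1, Mul(Add(d, d), Pow(Add(B, -2), -1)))) = Add(4, Mul(-1, Mul(Mul(2, d), Pow(Add(-2, B), -1)))) = Add(4, Mul(-1, Mul(2, d, Pow(Add(-2, B), -1)))) = Add(4, Mul(-2, d, Pow(Add(-2, B), -1))))
Mul(Add(Mul(-5, Function('L')(Function('U')(-4), 2)), n), Function('z')(13)) = Mul(Add(Mul(-5, Mul(2, Pow(Add(-2, Add(16, Mul(8, -4))), -1), Add(-4, Mul(-1, 2), Mul(2, Add(16, Mul(8, -4)))))), -120), 13) = Mul(Add(Mul(-5, Mul(2, Pow(Add(-2, Add(16, -32)), -1), Add(-4, -2, Mul(2, Add(16, -32))))), -120), 13) = Mul(Add(Mul(-5, Mul(2, Pow(Add(-2, -16), -1), Add(-4, -2, Mul(2, -16)))), -120), 13) = Mul(Add(Mul(-5, Mul(2, Pow(-18, -1), Add(-4, -2, -32))), -120), 13) = Mul(Add(Mul(-5, Mul(2, Rational(-1, 18), -38)), -120), 13) = Mul(Add(Mul(-5, Rational(38, 9)), -120), 13) = Mul(Add(Rational(-190, 9), -120), 13) = Mul(Rational(-1270, 9), 13) = Rational(-16510, 9)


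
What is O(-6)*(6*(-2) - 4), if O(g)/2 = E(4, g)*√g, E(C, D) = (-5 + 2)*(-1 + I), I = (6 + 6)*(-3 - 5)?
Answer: -9312*I*√6 ≈ -22810.0*I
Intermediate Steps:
I = -96 (I = 12*(-8) = -96)
E(C, D) = 291 (E(C, D) = (-5 + 2)*(-1 - 96) = -3*(-97) = 291)
O(g) = 582*√g (O(g) = 2*(291*√g) = 582*√g)
O(-6)*(6*(-2) - 4) = (582*√(-6))*(6*(-2) - 4) = (582*(I*√6))*(-12 - 4) = (582*I*√6)*(-16) = -9312*I*√6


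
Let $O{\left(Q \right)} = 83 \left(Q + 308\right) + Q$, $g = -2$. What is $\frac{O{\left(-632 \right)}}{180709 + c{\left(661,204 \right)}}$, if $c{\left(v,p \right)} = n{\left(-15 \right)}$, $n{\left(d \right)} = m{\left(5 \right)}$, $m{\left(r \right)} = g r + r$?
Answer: $- \frac{6881}{45176} \approx -0.15232$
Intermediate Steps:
$m{\left(r \right)} = - r$ ($m{\left(r \right)} = - 2 r + r = - r$)
$n{\left(d \right)} = -5$ ($n{\left(d \right)} = \left(-1\right) 5 = -5$)
$O{\left(Q \right)} = 25564 + 84 Q$ ($O{\left(Q \right)} = 83 \left(308 + Q\right) + Q = \left(25564 + 83 Q\right) + Q = 25564 + 84 Q$)
$c{\left(v,p \right)} = -5$
$\frac{O{\left(-632 \right)}}{180709 + c{\left(661,204 \right)}} = \frac{25564 + 84 \left(-632\right)}{180709 - 5} = \frac{25564 - 53088}{180704} = \left(-27524\right) \frac{1}{180704} = - \frac{6881}{45176}$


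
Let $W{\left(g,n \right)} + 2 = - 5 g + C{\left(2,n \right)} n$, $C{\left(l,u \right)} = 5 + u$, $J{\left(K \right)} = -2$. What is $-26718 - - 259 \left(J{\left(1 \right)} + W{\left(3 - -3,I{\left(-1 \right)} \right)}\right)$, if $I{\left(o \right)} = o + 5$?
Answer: $-26200$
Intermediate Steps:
$I{\left(o \right)} = 5 + o$
$W{\left(g,n \right)} = -2 - 5 g + n \left(5 + n\right)$ ($W{\left(g,n \right)} = -2 - \left(5 g - \left(5 + n\right) n\right) = -2 - \left(5 g - n \left(5 + n\right)\right) = -2 - 5 g + n \left(5 + n\right)$)
$-26718 - - 259 \left(J{\left(1 \right)} + W{\left(3 - -3,I{\left(-1 \right)} \right)}\right) = -26718 - - 259 \left(-2 - \left(2 + 5 \left(3 - -3\right) - \left(5 - 1\right) \left(5 + \left(5 - 1\right)\right)\right)\right) = -26718 - - 259 \left(-2 - \left(2 - 4 \left(5 + 4\right) + 5 \left(3 + 3\right)\right)\right) = -26718 - - 259 \left(-2 - -4\right) = -26718 - - 259 \left(-2 + 4\right) = -26718 - \left(-259\right) 2 = -26718 - -518 = -26718 + 518 = -26200$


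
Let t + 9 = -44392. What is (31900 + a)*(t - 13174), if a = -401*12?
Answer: -1559591600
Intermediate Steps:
a = -4812
t = -44401 (t = -9 - 44392 = -44401)
(31900 + a)*(t - 13174) = (31900 - 4812)*(-44401 - 13174) = 27088*(-57575) = -1559591600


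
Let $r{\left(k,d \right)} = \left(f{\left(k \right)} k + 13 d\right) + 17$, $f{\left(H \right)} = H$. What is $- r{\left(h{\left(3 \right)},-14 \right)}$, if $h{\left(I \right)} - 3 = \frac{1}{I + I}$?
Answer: $\frac{5579}{36} \approx 154.97$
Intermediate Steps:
$h{\left(I \right)} = 3 + \frac{1}{2 I}$ ($h{\left(I \right)} = 3 + \frac{1}{I + I} = 3 + \frac{1}{2 I}$)
$r{\left(k,d \right)} = 17 + k^{2} + 13 d$ ($r{\left(k,d \right)} = \left(k k + 13 d\right) + 17 = \left(k^{2} + 13 d\right) + 17 = 17 + k^{2} + 13 d$)
$- r{\left(h{\left(3 \right)},-14 \right)} = - (17 + \left(3 + \frac{1}{2 \cdot 3}\right)^{2} + 13 \left(-14\right)) = - (17 + \left(3 + \frac{1}{2} \cdot \frac{1}{3}\right)^{2} - 182) = - (17 + \left(3 + \frac{1}{6}\right)^{2} - 182) = - (17 + \left(\frac{19}{6}\right)^{2} - 182) = - (17 + \frac{361}{36} - 182) = \left(-1\right) \left(- \frac{5579}{36}\right) = \frac{5579}{36}$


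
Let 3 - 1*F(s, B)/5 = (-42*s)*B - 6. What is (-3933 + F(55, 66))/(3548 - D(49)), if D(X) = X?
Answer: 758412/3499 ≈ 216.75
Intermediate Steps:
F(s, B) = 45 + 210*B*s (F(s, B) = 15 - 5*((-42*s)*B - 6) = 15 - 5*(-42*B*s - 6) = 15 - 5*(-6 - 42*B*s) = 15 + (30 + 210*B*s) = 45 + 210*B*s)
(-3933 + F(55, 66))/(3548 - D(49)) = (-3933 + (45 + 210*66*55))/(3548 - 1*49) = (-3933 + (45 + 762300))/(3548 - 49) = (-3933 + 762345)/3499 = 758412*(1/3499) = 758412/3499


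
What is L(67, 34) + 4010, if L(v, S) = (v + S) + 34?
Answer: 4145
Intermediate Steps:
L(v, S) = 34 + S + v (L(v, S) = (S + v) + 34 = 34 + S + v)
L(67, 34) + 4010 = (34 + 34 + 67) + 4010 = 135 + 4010 = 4145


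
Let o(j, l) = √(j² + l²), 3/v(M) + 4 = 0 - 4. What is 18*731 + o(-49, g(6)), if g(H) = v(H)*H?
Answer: 13158 + √38497/4 ≈ 13207.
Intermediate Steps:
v(M) = -3/8 (v(M) = 3/(-4 + (0 - 4)) = 3/(-4 - 4) = 3/(-8) = 3*(-⅛) = -3/8)
g(H) = -3*H/8
18*731 + o(-49, g(6)) = 18*731 + √((-49)² + (-3/8*6)²) = 13158 + √(2401 + (-9/4)²) = 13158 + √(2401 + 81/16) = 13158 + √(38497/16) = 13158 + √38497/4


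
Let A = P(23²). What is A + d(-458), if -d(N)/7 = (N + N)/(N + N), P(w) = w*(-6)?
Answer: -3181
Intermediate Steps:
P(w) = -6*w
A = -3174 (A = -6*23² = -6*529 = -3174)
d(N) = -7 (d(N) = -7*(N + N)/(N + N) = -7*2*N/(2*N) = -7*2*N*1/(2*N) = -7*1 = -7)
A + d(-458) = -3174 - 7 = -3181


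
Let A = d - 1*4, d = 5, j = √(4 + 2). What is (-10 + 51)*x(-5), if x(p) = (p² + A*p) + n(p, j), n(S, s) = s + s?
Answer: 820 + 82*√6 ≈ 1020.9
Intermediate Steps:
j = √6 ≈ 2.4495
n(S, s) = 2*s
A = 1 (A = 5 - 1*4 = 5 - 4 = 1)
x(p) = p + p² + 2*√6 (x(p) = (p² + 1*p) + 2*√6 = (p² + p) + 2*√6 = (p + p²) + 2*√6 = p + p² + 2*√6)
(-10 + 51)*x(-5) = (-10 + 51)*(-5 + (-5)² + 2*√6) = 41*(-5 + 25 + 2*√6) = 41*(20 + 2*√6) = 820 + 82*√6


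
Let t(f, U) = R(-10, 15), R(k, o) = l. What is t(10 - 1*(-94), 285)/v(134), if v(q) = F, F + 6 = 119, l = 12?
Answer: 12/113 ≈ 0.10619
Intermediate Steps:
F = 113 (F = -6 + 119 = 113)
v(q) = 113
R(k, o) = 12
t(f, U) = 12
t(10 - 1*(-94), 285)/v(134) = 12/113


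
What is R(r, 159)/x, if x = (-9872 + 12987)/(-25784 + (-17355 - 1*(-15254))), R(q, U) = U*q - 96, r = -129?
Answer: 114925239/623 ≈ 1.8447e+5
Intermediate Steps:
R(q, U) = -96 + U*q
x = -623/5577 (x = 3115/(-25784 + (-17355 + 15254)) = 3115/(-25784 - 2101) = 3115/(-27885) = 3115*(-1/27885) = -623/5577 ≈ -0.11171)
R(r, 159)/x = (-96 + 159*(-129))/(-623/5577) = (-96 - 20511)*(-5577/623) = -20607*(-5577/623) = 114925239/623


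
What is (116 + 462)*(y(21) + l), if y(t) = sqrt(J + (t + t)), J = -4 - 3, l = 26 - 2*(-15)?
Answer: 32368 + 578*sqrt(35) ≈ 35788.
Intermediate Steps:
l = 56 (l = 26 + 30 = 56)
J = -7
y(t) = sqrt(-7 + 2*t) (y(t) = sqrt(-7 + (t + t)) = sqrt(-7 + 2*t))
(116 + 462)*(y(21) + l) = (116 + 462)*(sqrt(-7 + 2*21) + 56) = 578*(sqrt(-7 + 42) + 56) = 578*(sqrt(35) + 56) = 578*(56 + sqrt(35)) = 32368 + 578*sqrt(35)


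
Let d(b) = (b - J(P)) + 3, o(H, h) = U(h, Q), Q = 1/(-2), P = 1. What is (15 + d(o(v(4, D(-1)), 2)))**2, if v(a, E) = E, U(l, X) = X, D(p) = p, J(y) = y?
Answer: 1089/4 ≈ 272.25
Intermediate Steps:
Q = -1/2 ≈ -0.50000
o(H, h) = -1/2
d(b) = 2 + b (d(b) = (b - 1*1) + 3 = (b - 1) + 3 = (-1 + b) + 3 = 2 + b)
(15 + d(o(v(4, D(-1)), 2)))**2 = (15 + (2 - 1/2))**2 = (15 + 3/2)**2 = (33/2)**2 = 1089/4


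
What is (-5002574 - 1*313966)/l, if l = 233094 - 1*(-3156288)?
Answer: -886090/564897 ≈ -1.5686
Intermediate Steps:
l = 3389382 (l = 233094 + 3156288 = 3389382)
(-5002574 - 1*313966)/l = (-5002574 - 1*313966)/3389382 = (-5002574 - 313966)*(1/3389382) = -5316540*1/3389382 = -886090/564897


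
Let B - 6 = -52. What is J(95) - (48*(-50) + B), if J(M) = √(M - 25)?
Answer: 2446 + √70 ≈ 2454.4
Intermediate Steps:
B = -46 (B = 6 - 52 = -46)
J(M) = √(-25 + M)
J(95) - (48*(-50) + B) = √(-25 + 95) - (48*(-50) - 46) = √70 - (-2400 - 46) = √70 - 1*(-2446) = √70 + 2446 = 2446 + √70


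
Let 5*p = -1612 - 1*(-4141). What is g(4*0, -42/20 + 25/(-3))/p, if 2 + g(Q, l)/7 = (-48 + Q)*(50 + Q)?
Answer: -84070/2529 ≈ -33.242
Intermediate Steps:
p = 2529/5 (p = (-1612 - 1*(-4141))/5 = (-1612 + 4141)/5 = (1/5)*2529 = 2529/5 ≈ 505.80)
g(Q, l) = -14 + 7*(-48 + Q)*(50 + Q) (g(Q, l) = -14 + 7*((-48 + Q)*(50 + Q)) = -14 + 7*(-48 + Q)*(50 + Q))
g(4*0, -42/20 + 25/(-3))/p = (-16814 + 7*(4*0)**2 + 14*(4*0))/(2529/5) = (-16814 + 7*0**2 + 14*0)*(5/2529) = (-16814 + 7*0 + 0)*(5/2529) = (-16814 + 0 + 0)*(5/2529) = -16814*5/2529 = -84070/2529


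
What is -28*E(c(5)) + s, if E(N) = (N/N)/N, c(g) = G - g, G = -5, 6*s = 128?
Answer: 362/15 ≈ 24.133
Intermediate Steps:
s = 64/3 (s = (⅙)*128 = 64/3 ≈ 21.333)
c(g) = -5 - g
E(N) = 1/N
-28*E(c(5)) + s = -28/(-5 - 1*5) + 64/3 = -28/(-5 - 5) + 64/3 = -28/(-10) + 64/3 = -28*(-⅒) + 64/3 = 14/5 + 64/3 = 362/15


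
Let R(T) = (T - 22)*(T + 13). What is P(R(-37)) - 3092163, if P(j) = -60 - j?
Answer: -3093639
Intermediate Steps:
R(T) = (-22 + T)*(13 + T)
P(R(-37)) - 3092163 = (-60 - (-286 + (-37)² - 9*(-37))) - 3092163 = (-60 - (-286 + 1369 + 333)) - 3092163 = (-60 - 1*1416) - 3092163 = (-60 - 1416) - 3092163 = -1476 - 3092163 = -3093639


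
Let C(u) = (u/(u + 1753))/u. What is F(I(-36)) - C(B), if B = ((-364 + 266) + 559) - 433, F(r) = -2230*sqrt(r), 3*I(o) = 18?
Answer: -1/1781 - 2230*sqrt(6) ≈ -5462.4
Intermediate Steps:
I(o) = 6 (I(o) = (1/3)*18 = 6)
B = 28 (B = (-98 + 559) - 433 = 461 - 433 = 28)
C(u) = 1/(1753 + u) (C(u) = (u/(1753 + u))/u = 1/(1753 + u))
F(I(-36)) - C(B) = -2230*sqrt(6) - 1/(1753 + 28) = -2230*sqrt(6) - 1/1781 = -1/1781 - 2230*sqrt(6)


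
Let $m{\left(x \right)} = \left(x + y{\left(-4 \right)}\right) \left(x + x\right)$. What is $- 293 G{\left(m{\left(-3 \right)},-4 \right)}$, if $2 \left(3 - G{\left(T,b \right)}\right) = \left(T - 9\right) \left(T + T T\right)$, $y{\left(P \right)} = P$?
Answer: $8730228$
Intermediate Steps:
$m{\left(x \right)} = 2 x \left(-4 + x\right)$ ($m{\left(x \right)} = \left(x - 4\right) \left(x + x\right) = \left(-4 + x\right) 2 x = 2 x \left(-4 + x\right)$)
$G{\left(T,b \right)} = 3 - \frac{\left(-9 + T\right) \left(T + T^{2}\right)}{2}$ ($G{\left(T,b \right)} = 3 - \frac{\left(T - 9\right) \left(T + T T\right)}{2} = 3 - \frac{\left(-9 + T\right) \left(T + T^{2}\right)}{2}$)
$- 293 G{\left(m{\left(-3 \right)},-4 \right)} = - 293 \left(3 + 4 \left(2 \left(-3\right) \left(-4 - 3\right)\right)^{2} - \frac{\left(2 \left(-3\right) \left(-4 - 3\right)\right)^{3}}{2} + \frac{9 \cdot 2 \left(-3\right) \left(-4 - 3\right)}{2}\right) = - 293 \left(3 + 4 \left(2 \left(-3\right) \left(-7\right)\right)^{2} - \frac{\left(2 \left(-3\right) \left(-7\right)\right)^{3}}{2} + \frac{9 \cdot 2 \left(-3\right) \left(-7\right)}{2}\right) = - 293 \left(3 + 4 \cdot 42^{2} - \frac{42^{3}}{2} + \frac{9}{2} \cdot 42\right) = - 293 \left(3 + 4 \cdot 1764 - 37044 + 189\right) = - 293 \left(3 + 7056 - 37044 + 189\right) = \left(-293\right) \left(-29796\right) = 8730228$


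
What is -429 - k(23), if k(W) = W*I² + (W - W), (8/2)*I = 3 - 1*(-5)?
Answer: -521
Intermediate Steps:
I = 2 (I = (3 - 1*(-5))/4 = (3 + 5)/4 = (¼)*8 = 2)
k(W) = 4*W (k(W) = W*2² + (W - W) = W*4 + 0 = 4*W + 0 = 4*W)
-429 - k(23) = -429 - 4*23 = -429 - 1*92 = -429 - 92 = -521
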